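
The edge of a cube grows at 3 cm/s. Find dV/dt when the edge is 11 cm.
1089 cm³/s

V = s³
dV/dt = 3s² · ds/dt = 3·11²·3 = 1089 cm³/s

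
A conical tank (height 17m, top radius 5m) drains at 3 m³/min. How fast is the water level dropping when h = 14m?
867/(4900π) ≈ 0.05632 m/min

r/h = 5/17, so r = (5/17)h
V = (1/3)πr²h = (1/3)π((5/17)h)²h = (25/867)πh³
dV/dh = (25/289)πh²
dh/dt = (dV/dt)/(dV/dh) = -3/((25/289)π·14²) = -867/(4900π) m/min
The level is dropping at 867/(4900π) ≈ 0.05632 m/min.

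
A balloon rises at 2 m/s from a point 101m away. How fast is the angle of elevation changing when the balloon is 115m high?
0.008623 rad/s

tan(θ) = y/101
sec²(θ) · dθ/dt = (1/101) · dy/dt
dθ/dt = cos²(θ)/101 · 2 = 101/(101² + 115²) · 2
dθ/dt = 0.008623 rad/s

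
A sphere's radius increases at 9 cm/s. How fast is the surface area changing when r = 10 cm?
720π cm²/s

S = 4πr²
dS/dt = dS/dr · dr/dt = 8πr · 9
At r = 10: dS/dt = 720π cm²/s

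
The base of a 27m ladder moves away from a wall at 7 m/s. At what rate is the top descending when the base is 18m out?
14√5/5 ≈ 6.261 m/s

x² + y² = 27²
2x·dx/dt + 2y·dy/dt = 0
dy/dt = -x/y · dx/dt = -18/(9√5) · 7 = -14√5/5 m/s
The top is descending at 14√5/5 ≈ 6.261 m/s.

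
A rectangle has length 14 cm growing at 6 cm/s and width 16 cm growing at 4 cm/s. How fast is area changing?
152 cm²/s

A = lw
dA/dt = w·dl/dt + l·dw/dt = 16·6 + 14·4 = 152 cm²/s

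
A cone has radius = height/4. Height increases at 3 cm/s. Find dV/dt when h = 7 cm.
147π/16 cm³/s

V = (1/3)π(h/4)²h = πh³/48
dV/dt = πh²/16 · 3
At h = 7: dV/dt = 147π/16 cm³/s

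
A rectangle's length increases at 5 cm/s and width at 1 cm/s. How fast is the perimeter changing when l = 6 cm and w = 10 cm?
12 cm/s

P = 2(l + w)
dP/dt = 2(dl/dt + dw/dt) = 2(5 + 1) = 12 cm/s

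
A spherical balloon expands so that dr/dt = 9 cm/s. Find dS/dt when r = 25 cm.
1800π cm²/s

S = 4πr²
dS/dt = dS/dr · dr/dt = 8πr · 9
At r = 25: dS/dt = 1800π cm²/s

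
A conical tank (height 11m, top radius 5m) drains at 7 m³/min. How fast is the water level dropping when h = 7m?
121/(175π) ≈ 0.2201 m/min

r/h = 5/11, so r = (5/11)h
V = (1/3)πr²h = (1/3)π((5/11)h)²h = (25/363)πh³
dV/dh = (25/121)πh²
dh/dt = (dV/dt)/(dV/dh) = -7/((25/121)π·7²) = -121/(175π) m/min
The level is dropping at 121/(175π) ≈ 0.2201 m/min.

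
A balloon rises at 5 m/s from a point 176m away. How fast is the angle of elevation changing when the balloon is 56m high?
0.025797 rad/s

tan(θ) = y/176
sec²(θ) · dθ/dt = (1/176) · dy/dt
dθ/dt = cos²(θ)/176 · 5 = 176/(176² + 56²) · 5
dθ/dt = 0.025797 rad/s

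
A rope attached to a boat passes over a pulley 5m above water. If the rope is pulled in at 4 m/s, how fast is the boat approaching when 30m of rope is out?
24√35/35 ≈ 4.057 m/s

rope² = x² + 5²
x = √(30² - 5²) = 5√35
dx/dt = (rope/x) · d(rope)/dt = (30/(5√35)) · (-4) = -24√35/35 m/s
The boat approaches at 24√35/35 ≈ 4.057 m/s.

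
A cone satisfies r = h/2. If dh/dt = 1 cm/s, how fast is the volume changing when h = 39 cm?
1521π/4 cm³/s

V = (1/3)π(h/2)²h = πh³/12
dV/dt = πh²/4 · 1
At h = 39: dV/dt = 1521π/4 cm³/s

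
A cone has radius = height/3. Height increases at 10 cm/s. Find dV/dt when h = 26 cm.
6760π/9 cm³/s

V = (1/3)π(h/3)²h = πh³/27
dV/dt = πh²/9 · 10
At h = 26: dV/dt = 6760π/9 cm³/s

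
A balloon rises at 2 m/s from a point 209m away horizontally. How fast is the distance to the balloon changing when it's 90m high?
180√51781/51781 ≈ 0.791 m/s

z² = 209² + y²
z = √(209² + 90²) = √51781
dz/dt = y/z · dy/dt = 90/√51781 · 2 = 180√51781/51781 ≈ 0.791 m/s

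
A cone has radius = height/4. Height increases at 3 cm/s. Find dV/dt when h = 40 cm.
300π cm³/s

V = (1/3)π(h/4)²h = πh³/48
dV/dt = πh²/16 · 3
At h = 40: dV/dt = 300π cm³/s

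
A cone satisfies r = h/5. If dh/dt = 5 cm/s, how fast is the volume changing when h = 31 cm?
961π/5 cm³/s

V = (1/3)π(h/5)²h = πh³/75
dV/dt = πh²/25 · 5
At h = 31: dV/dt = 961π/5 cm³/s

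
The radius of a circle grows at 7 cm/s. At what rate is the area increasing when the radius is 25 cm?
350π cm²/s

A = πr²
dA/dt = 2πr · dr/dt = 2π(25)(7) = 350π cm²/s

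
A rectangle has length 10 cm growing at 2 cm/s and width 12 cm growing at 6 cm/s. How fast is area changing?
84 cm²/s

A = lw
dA/dt = w·dl/dt + l·dw/dt = 12·2 + 10·6 = 84 cm²/s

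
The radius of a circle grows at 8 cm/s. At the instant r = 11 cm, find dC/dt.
16π cm/s

C = 2πr
dC/dt = 2π · dr/dt = 2π · 8 = 16π cm/s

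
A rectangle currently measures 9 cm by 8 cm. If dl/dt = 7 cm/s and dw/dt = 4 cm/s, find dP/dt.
22 cm/s

P = 2(l + w)
dP/dt = 2(dl/dt + dw/dt) = 2(7 + 4) = 22 cm/s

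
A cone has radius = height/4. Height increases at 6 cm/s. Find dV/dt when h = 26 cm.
507π/2 cm³/s

V = (1/3)π(h/4)²h = πh³/48
dV/dt = πh²/16 · 6
At h = 26: dV/dt = 507π/2 cm³/s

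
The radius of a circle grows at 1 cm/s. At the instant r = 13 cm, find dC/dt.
2π cm/s

C = 2πr
dC/dt = 2π · dr/dt = 2π · 1 = 2π cm/s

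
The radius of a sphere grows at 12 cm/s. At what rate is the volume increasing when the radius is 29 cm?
40368π cm³/s

V = (4/3)πr³
dV/dt = dV/dr · dr/dt = 4πr² · 12
At r = 29: dV/dt = 40368π cm³/s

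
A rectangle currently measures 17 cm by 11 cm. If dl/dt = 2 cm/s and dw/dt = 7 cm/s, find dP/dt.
18 cm/s

P = 2(l + w)
dP/dt = 2(dl/dt + dw/dt) = 2(2 + 7) = 18 cm/s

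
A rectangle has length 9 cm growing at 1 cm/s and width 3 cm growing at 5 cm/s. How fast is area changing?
48 cm²/s

A = lw
dA/dt = w·dl/dt + l·dw/dt = 3·1 + 9·5 = 48 cm²/s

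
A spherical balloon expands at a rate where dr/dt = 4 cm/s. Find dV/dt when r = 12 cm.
2304π cm³/s

V = (4/3)πr³
dV/dt = dV/dr · dr/dt = 4πr² · 4
At r = 12: dV/dt = 2304π cm³/s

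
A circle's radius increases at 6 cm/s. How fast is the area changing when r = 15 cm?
180π cm²/s

A = πr²
dA/dt = 2πr · dr/dt = 2π(15)(6) = 180π cm²/s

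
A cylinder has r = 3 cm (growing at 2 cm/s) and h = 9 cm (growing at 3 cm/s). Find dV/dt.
135π cm³/s

V = πr²h
dV/dt = 2πrh·dr/dt + πr²·dh/dt
= 2π(3)(9)(2) + π(3)²(3)
= 135π cm³/s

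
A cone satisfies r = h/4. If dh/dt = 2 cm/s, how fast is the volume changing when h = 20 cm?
50π cm³/s

V = (1/3)π(h/4)²h = πh³/48
dV/dt = πh²/16 · 2
At h = 20: dV/dt = 50π cm³/s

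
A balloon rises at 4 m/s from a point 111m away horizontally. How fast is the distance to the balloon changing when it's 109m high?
218√24202/12101 ≈ 2.803 m/s

z² = 111² + y²
z = √(111² + 109²) = √24202
dz/dt = y/z · dy/dt = 109/√24202 · 4 = 218√24202/12101 ≈ 2.803 m/s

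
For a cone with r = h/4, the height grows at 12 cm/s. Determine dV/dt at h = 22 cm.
363π cm³/s

V = (1/3)π(h/4)²h = πh³/48
dV/dt = πh²/16 · 12
At h = 22: dV/dt = 363π cm³/s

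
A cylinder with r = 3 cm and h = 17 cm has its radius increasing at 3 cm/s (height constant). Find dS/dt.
138π cm²/s

S = 2πrh + 2πr² (lateral + bases)
dS/dt = (2πh + 4πr)·dr/dt = (2π·17 + 4π·3)·3
= 138π cm²/s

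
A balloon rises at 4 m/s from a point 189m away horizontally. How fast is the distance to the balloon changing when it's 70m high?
40√829/829 ≈ 1.389 m/s

z² = 189² + y²
z = √(189² + 70²) = 7√829
dz/dt = y/z · dy/dt = 70/(7√829) · 4 = 40√829/829 ≈ 1.389 m/s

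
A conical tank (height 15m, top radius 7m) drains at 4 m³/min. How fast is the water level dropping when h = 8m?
225/(784π) ≈ 0.09135 m/min

r/h = 7/15, so r = (7/15)h
V = (1/3)πr²h = (1/3)π((7/15)h)²h = (49/675)πh³
dV/dh = (49/225)πh²
dh/dt = (dV/dt)/(dV/dh) = -4/((49/225)π·8²) = -225/(784π) m/min
The level is dropping at 225/(784π) ≈ 0.09135 m/min.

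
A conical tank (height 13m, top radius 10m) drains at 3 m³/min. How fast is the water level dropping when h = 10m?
507/(10000π) ≈ 0.01614 m/min

r/h = 10/13, so r = (10/13)h
V = (1/3)πr²h = (1/3)π((10/13)h)²h = (100/507)πh³
dV/dh = (100/169)πh²
dh/dt = (dV/dt)/(dV/dh) = -3/((100/169)π·10²) = -507/(10000π) m/min
The level is dropping at 507/(10000π) ≈ 0.01614 m/min.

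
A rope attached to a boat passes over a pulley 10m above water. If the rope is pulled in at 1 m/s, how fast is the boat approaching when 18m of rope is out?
9√14/28 ≈ 1.203 m/s

rope² = x² + 10²
x = √(18² - 10²) = 4√14
dx/dt = (rope/x) · d(rope)/dt = (18/(4√14)) · (-1) = -9√14/28 m/s
The boat approaches at 9√14/28 ≈ 1.203 m/s.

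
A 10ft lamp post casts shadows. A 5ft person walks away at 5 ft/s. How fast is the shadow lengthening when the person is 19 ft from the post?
5 ft/s

By similar triangles: 10/(x+s) = 5/s
Solving: s = 5x/5
ds/dt = 5/5 · dx/dt = 1 · 5 = 5 ft/s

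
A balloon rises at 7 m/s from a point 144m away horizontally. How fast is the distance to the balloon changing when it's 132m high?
77√265/265 ≈ 4.73 m/s

z² = 144² + y²
z = √(144² + 132²) = 12√265
dz/dt = y/z · dy/dt = 132/(12√265) · 7 = 77√265/265 ≈ 4.73 m/s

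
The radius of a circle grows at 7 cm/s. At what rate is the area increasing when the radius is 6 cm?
84π cm²/s

A = πr²
dA/dt = 2πr · dr/dt = 2π(6)(7) = 84π cm²/s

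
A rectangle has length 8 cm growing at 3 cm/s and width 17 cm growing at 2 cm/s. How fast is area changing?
67 cm²/s

A = lw
dA/dt = w·dl/dt + l·dw/dt = 17·3 + 8·2 = 67 cm²/s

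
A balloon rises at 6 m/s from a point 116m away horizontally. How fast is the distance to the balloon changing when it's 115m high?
690√26681/26681 ≈ 4.224 m/s

z² = 116² + y²
z = √(116² + 115²) = √26681
dz/dt = y/z · dy/dt = 115/√26681 · 6 = 690√26681/26681 ≈ 4.224 m/s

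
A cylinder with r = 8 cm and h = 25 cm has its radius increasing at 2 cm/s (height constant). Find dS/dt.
164π cm²/s

S = 2πrh + 2πr² (lateral + bases)
dS/dt = (2πh + 4πr)·dr/dt = (2π·25 + 4π·8)·2
= 164π cm²/s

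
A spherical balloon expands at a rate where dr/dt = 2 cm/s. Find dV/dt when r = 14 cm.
1568π cm³/s

V = (4/3)πr³
dV/dt = dV/dr · dr/dt = 4πr² · 2
At r = 14: dV/dt = 1568π cm³/s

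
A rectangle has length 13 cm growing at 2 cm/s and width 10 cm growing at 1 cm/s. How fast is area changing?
33 cm²/s

A = lw
dA/dt = w·dl/dt + l·dw/dt = 10·2 + 13·1 = 33 cm²/s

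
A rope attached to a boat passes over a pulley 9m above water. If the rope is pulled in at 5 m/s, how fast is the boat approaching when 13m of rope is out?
65√22/44 ≈ 6.929 m/s

rope² = x² + 9²
x = √(13² - 9²) = 2√22
dx/dt = (rope/x) · d(rope)/dt = (13/(2√22)) · (-5) = -65√22/44 m/s
The boat approaches at 65√22/44 ≈ 6.929 m/s.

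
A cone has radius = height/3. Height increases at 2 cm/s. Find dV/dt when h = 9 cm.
18π cm³/s

V = (1/3)π(h/3)²h = πh³/27
dV/dt = πh²/9 · 2
At h = 9: dV/dt = 18π cm³/s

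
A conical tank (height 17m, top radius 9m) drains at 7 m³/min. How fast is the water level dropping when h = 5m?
2023/(2025π) ≈ 0.318 m/min

r/h = 9/17, so r = (9/17)h
V = (1/3)πr²h = (1/3)π((9/17)h)²h = (27/289)πh³
dV/dh = (81/289)πh²
dh/dt = (dV/dt)/(dV/dh) = -7/((81/289)π·5²) = -2023/(2025π) m/min
The level is dropping at 2023/(2025π) ≈ 0.318 m/min.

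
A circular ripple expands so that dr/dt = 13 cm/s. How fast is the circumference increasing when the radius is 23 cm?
26π cm/s

C = 2πr
dC/dt = 2π · dr/dt = 2π · 13 = 26π cm/s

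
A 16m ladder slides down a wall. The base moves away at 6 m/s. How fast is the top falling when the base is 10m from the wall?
10√39/13 ≈ 4.804 m/s

x² + y² = 16²
2x·dx/dt + 2y·dy/dt = 0
dy/dt = -x/y · dx/dt = -10/(2√39) · 6 = -10√39/13 m/s
The top is descending at 10√39/13 ≈ 4.804 m/s.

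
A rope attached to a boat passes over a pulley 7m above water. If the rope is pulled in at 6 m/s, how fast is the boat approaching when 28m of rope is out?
8√15/5 ≈ 6.197 m/s

rope² = x² + 7²
x = √(28² - 7²) = 7√15
dx/dt = (rope/x) · d(rope)/dt = (28/(7√15)) · (-6) = -8√15/5 m/s
The boat approaches at 8√15/5 ≈ 6.197 m/s.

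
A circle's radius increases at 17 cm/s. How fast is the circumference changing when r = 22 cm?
34π cm/s

C = 2πr
dC/dt = 2π · dr/dt = 2π · 17 = 34π cm/s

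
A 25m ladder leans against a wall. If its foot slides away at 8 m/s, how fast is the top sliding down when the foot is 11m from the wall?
22√14/21 ≈ 3.92 m/s

x² + y² = 25²
2x·dx/dt + 2y·dy/dt = 0
dy/dt = -x/y · dx/dt = -11/(6√14) · 8 = -22√14/21 m/s
The top is descending at 22√14/21 ≈ 3.92 m/s.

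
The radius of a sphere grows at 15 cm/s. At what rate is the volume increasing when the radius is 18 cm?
19440π cm³/s

V = (4/3)πr³
dV/dt = dV/dr · dr/dt = 4πr² · 15
At r = 18: dV/dt = 19440π cm³/s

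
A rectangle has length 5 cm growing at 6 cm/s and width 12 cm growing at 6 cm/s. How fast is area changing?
102 cm²/s

A = lw
dA/dt = w·dl/dt + l·dw/dt = 12·6 + 5·6 = 102 cm²/s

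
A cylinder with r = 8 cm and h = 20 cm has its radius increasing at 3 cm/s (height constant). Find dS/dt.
216π cm²/s

S = 2πrh + 2πr² (lateral + bases)
dS/dt = (2πh + 4πr)·dr/dt = (2π·20 + 4π·8)·3
= 216π cm²/s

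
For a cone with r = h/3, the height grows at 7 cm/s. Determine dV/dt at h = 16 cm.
1792π/9 cm³/s

V = (1/3)π(h/3)²h = πh³/27
dV/dt = πh²/9 · 7
At h = 16: dV/dt = 1792π/9 cm³/s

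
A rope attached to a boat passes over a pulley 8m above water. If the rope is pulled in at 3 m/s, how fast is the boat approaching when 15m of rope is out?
45√161/161 ≈ 3.546 m/s

rope² = x² + 8²
x = √(15² - 8²) = √161
dx/dt = (rope/x) · d(rope)/dt = (15/√161) · (-3) = -45√161/161 m/s
The boat approaches at 45√161/161 ≈ 3.546 m/s.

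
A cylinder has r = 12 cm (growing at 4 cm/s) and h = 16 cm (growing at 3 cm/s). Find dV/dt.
1968π cm³/s

V = πr²h
dV/dt = 2πrh·dr/dt + πr²·dh/dt
= 2π(12)(16)(4) + π(12)²(3)
= 1968π cm³/s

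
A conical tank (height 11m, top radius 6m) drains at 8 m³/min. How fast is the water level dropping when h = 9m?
242/(729π) ≈ 0.1057 m/min

r/h = 6/11, so r = (6/11)h
V = (1/3)πr²h = (1/3)π((6/11)h)²h = (12/121)πh³
dV/dh = (36/121)πh²
dh/dt = (dV/dt)/(dV/dh) = -8/((36/121)π·9²) = -242/(729π) m/min
The level is dropping at 242/(729π) ≈ 0.1057 m/min.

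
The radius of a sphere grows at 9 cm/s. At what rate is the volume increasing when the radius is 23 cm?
19044π cm³/s

V = (4/3)πr³
dV/dt = dV/dr · dr/dt = 4πr² · 9
At r = 23: dV/dt = 19044π cm³/s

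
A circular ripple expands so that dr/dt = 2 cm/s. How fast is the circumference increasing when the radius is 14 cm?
4π cm/s

C = 2πr
dC/dt = 2π · dr/dt = 2π · 2 = 4π cm/s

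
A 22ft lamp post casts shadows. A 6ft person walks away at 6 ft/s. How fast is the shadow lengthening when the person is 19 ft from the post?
9/4 ft/s

By similar triangles: 22/(x+s) = 6/s
Solving: s = 6x/16
ds/dt = 6/16 · dx/dt = 3/8 · 6 = 9/4 ft/s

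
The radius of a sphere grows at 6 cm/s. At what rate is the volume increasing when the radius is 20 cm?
9600π cm³/s

V = (4/3)πr³
dV/dt = dV/dr · dr/dt = 4πr² · 6
At r = 20: dV/dt = 9600π cm³/s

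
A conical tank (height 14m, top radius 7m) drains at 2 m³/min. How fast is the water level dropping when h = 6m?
2/(9π) ≈ 0.07074 m/min

r/h = 7/14, so r = (1/2)h
V = (1/3)πr²h = (1/3)π((1/2)h)²h = (1/12)πh³
dV/dh = (1/4)πh²
dh/dt = (dV/dt)/(dV/dh) = -2/((1/4)π·6²) = -2/(9π) m/min
The level is dropping at 2/(9π) ≈ 0.07074 m/min.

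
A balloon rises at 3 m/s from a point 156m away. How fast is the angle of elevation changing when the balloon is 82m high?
0.015068 rad/s

tan(θ) = y/156
sec²(θ) · dθ/dt = (1/156) · dy/dt
dθ/dt = cos²(θ)/156 · 3 = 156/(156² + 82²) · 3
dθ/dt = 0.015068 rad/s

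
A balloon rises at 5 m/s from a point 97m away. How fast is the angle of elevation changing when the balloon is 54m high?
0.039351 rad/s

tan(θ) = y/97
sec²(θ) · dθ/dt = (1/97) · dy/dt
dθ/dt = cos²(θ)/97 · 5 = 97/(97² + 54²) · 5
dθ/dt = 0.039351 rad/s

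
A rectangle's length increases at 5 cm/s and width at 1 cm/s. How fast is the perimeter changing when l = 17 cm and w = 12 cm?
12 cm/s

P = 2(l + w)
dP/dt = 2(dl/dt + dw/dt) = 2(5 + 1) = 12 cm/s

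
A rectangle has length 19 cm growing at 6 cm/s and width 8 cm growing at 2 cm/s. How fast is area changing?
86 cm²/s

A = lw
dA/dt = w·dl/dt + l·dw/dt = 8·6 + 19·2 = 86 cm²/s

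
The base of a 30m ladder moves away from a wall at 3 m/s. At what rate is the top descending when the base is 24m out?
4 m/s

x² + y² = 30²
2x·dx/dt + 2y·dy/dt = 0
dy/dt = -x/y · dx/dt = -24/18 · 3 = -4 m/s
The top is descending at 4 m/s.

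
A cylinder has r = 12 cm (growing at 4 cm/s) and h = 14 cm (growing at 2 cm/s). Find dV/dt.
1632π cm³/s

V = πr²h
dV/dt = 2πrh·dr/dt + πr²·dh/dt
= 2π(12)(14)(4) + π(12)²(2)
= 1632π cm³/s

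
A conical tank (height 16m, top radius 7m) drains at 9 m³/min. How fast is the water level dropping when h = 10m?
576/(1225π) ≈ 0.1497 m/min

r/h = 7/16, so r = (7/16)h
V = (1/3)πr²h = (1/3)π((7/16)h)²h = (49/768)πh³
dV/dh = (49/256)πh²
dh/dt = (dV/dt)/(dV/dh) = -9/((49/256)π·10²) = -576/(1225π) m/min
The level is dropping at 576/(1225π) ≈ 0.1497 m/min.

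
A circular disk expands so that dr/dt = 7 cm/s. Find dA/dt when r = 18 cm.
252π cm²/s

A = πr²
dA/dt = 2πr · dr/dt = 2π(18)(7) = 252π cm²/s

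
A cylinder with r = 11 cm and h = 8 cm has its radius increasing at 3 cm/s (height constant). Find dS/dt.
180π cm²/s

S = 2πrh + 2πr² (lateral + bases)
dS/dt = (2πh + 4πr)·dr/dt = (2π·8 + 4π·11)·3
= 180π cm²/s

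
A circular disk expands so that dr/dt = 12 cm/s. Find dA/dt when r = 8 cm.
192π cm²/s

A = πr²
dA/dt = 2πr · dr/dt = 2π(8)(12) = 192π cm²/s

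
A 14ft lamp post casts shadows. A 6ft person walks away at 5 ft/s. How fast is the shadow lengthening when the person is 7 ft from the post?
15/4 ft/s

By similar triangles: 14/(x+s) = 6/s
Solving: s = 6x/8
ds/dt = 6/8 · dx/dt = 3/4 · 5 = 15/4 ft/s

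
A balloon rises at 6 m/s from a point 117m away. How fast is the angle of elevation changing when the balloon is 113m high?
0.026533 rad/s

tan(θ) = y/117
sec²(θ) · dθ/dt = (1/117) · dy/dt
dθ/dt = cos²(θ)/117 · 6 = 117/(117² + 113²) · 6
dθ/dt = 0.026533 rad/s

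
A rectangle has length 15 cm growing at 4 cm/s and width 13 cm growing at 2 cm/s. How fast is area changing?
82 cm²/s

A = lw
dA/dt = w·dl/dt + l·dw/dt = 13·4 + 15·2 = 82 cm²/s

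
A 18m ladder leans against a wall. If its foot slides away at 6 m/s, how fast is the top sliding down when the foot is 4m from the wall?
12√77/77 ≈ 1.368 m/s

x² + y² = 18²
2x·dx/dt + 2y·dy/dt = 0
dy/dt = -x/y · dx/dt = -4/(2√77) · 6 = -12√77/77 m/s
The top is descending at 12√77/77 ≈ 1.368 m/s.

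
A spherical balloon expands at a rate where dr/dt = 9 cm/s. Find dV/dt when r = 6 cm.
1296π cm³/s

V = (4/3)πr³
dV/dt = dV/dr · dr/dt = 4πr² · 9
At r = 6: dV/dt = 1296π cm³/s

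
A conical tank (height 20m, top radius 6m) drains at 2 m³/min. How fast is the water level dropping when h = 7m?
200/(441π) ≈ 0.1444 m/min

r/h = 6/20, so r = (3/10)h
V = (1/3)πr²h = (1/3)π((3/10)h)²h = (3/100)πh³
dV/dh = (9/100)πh²
dh/dt = (dV/dt)/(dV/dh) = -2/((9/100)π·7²) = -200/(441π) m/min
The level is dropping at 200/(441π) ≈ 0.1444 m/min.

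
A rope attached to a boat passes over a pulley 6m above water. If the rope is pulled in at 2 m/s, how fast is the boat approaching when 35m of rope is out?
70√1189/1189 ≈ 2.03 m/s

rope² = x² + 6²
x = √(35² - 6²) = √1189
dx/dt = (rope/x) · d(rope)/dt = (35/√1189) · (-2) = -70√1189/1189 m/s
The boat approaches at 70√1189/1189 ≈ 2.03 m/s.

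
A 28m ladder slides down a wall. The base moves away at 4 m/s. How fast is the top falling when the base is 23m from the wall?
92√255/255 ≈ 5.761 m/s

x² + y² = 28²
2x·dx/dt + 2y·dy/dt = 0
dy/dt = -x/y · dx/dt = -23/√255 · 4 = -92√255/255 m/s
The top is descending at 92√255/255 ≈ 5.761 m/s.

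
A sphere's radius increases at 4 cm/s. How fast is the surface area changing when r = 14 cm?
448π cm²/s

S = 4πr²
dS/dt = dS/dr · dr/dt = 8πr · 4
At r = 14: dS/dt = 448π cm²/s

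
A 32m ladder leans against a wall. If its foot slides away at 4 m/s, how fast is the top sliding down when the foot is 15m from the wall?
60√799/799 ≈ 2.123 m/s

x² + y² = 32²
2x·dx/dt + 2y·dy/dt = 0
dy/dt = -x/y · dx/dt = -15/√799 · 4 = -60√799/799 m/s
The top is descending at 60√799/799 ≈ 2.123 m/s.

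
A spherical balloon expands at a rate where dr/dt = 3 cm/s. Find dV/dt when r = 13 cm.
2028π cm³/s

V = (4/3)πr³
dV/dt = dV/dr · dr/dt = 4πr² · 3
At r = 13: dV/dt = 2028π cm³/s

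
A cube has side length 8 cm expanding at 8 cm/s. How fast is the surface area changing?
768 cm²/s

A = 6s²
dA/dt = 12s · ds/dt = 12·8·8 = 768 cm²/s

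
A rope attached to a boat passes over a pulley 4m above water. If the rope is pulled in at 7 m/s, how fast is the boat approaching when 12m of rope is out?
21√2/4 ≈ 7.425 m/s

rope² = x² + 4²
x = √(12² - 4²) = 8√2
dx/dt = (rope/x) · d(rope)/dt = (12/(8√2)) · (-7) = -21√2/4 m/s
The boat approaches at 21√2/4 ≈ 7.425 m/s.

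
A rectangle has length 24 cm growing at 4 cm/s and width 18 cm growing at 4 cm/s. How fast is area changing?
168 cm²/s

A = lw
dA/dt = w·dl/dt + l·dw/dt = 18·4 + 24·4 = 168 cm²/s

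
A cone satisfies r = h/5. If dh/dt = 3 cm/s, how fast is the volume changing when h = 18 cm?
972π/25 cm³/s

V = (1/3)π(h/5)²h = πh³/75
dV/dt = πh²/25 · 3
At h = 18: dV/dt = 972π/25 cm³/s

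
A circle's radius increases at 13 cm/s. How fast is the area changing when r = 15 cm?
390π cm²/s

A = πr²
dA/dt = 2πr · dr/dt = 2π(15)(13) = 390π cm²/s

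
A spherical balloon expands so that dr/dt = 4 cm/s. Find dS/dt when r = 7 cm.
224π cm²/s

S = 4πr²
dS/dt = dS/dr · dr/dt = 8πr · 4
At r = 7: dS/dt = 224π cm²/s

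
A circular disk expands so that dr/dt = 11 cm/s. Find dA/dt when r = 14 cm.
308π cm²/s

A = πr²
dA/dt = 2πr · dr/dt = 2π(14)(11) = 308π cm²/s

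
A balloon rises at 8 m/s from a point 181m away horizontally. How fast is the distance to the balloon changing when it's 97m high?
388√42170/21085 ≈ 3.779 m/s

z² = 181² + y²
z = √(181² + 97²) = √42170
dz/dt = y/z · dy/dt = 97/√42170 · 8 = 388√42170/21085 ≈ 3.779 m/s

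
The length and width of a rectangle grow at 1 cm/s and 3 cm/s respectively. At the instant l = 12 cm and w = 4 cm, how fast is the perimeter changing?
8 cm/s

P = 2(l + w)
dP/dt = 2(dl/dt + dw/dt) = 2(1 + 3) = 8 cm/s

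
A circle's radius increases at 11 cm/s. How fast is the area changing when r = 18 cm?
396π cm²/s

A = πr²
dA/dt = 2πr · dr/dt = 2π(18)(11) = 396π cm²/s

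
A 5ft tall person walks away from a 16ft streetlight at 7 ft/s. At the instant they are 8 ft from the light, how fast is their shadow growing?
35/11 ft/s

By similar triangles: 16/(x+s) = 5/s
Solving: s = 5x/11
ds/dt = 5/11 · dx/dt = 5/11 · 7 = 35/11 ft/s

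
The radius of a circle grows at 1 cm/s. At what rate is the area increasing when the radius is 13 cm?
26π cm²/s

A = πr²
dA/dt = 2πr · dr/dt = 2π(13)(1) = 26π cm²/s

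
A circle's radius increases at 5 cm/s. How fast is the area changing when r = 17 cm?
170π cm²/s

A = πr²
dA/dt = 2πr · dr/dt = 2π(17)(5) = 170π cm²/s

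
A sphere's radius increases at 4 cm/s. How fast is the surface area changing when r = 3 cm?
96π cm²/s

S = 4πr²
dS/dt = dS/dr · dr/dt = 8πr · 4
At r = 3: dS/dt = 96π cm²/s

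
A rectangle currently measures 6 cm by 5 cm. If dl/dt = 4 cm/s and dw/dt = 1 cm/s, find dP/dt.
10 cm/s

P = 2(l + w)
dP/dt = 2(dl/dt + dw/dt) = 2(4 + 1) = 10 cm/s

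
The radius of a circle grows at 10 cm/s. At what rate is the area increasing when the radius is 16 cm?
320π cm²/s

A = πr²
dA/dt = 2πr · dr/dt = 2π(16)(10) = 320π cm²/s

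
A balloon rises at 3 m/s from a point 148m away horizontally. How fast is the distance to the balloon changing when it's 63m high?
189√25873/25873 ≈ 1.175 m/s

z² = 148² + y²
z = √(148² + 63²) = √25873
dz/dt = y/z · dy/dt = 63/√25873 · 3 = 189√25873/25873 ≈ 1.175 m/s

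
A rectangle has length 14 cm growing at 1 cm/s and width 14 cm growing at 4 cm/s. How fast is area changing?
70 cm²/s

A = lw
dA/dt = w·dl/dt + l·dw/dt = 14·1 + 14·4 = 70 cm²/s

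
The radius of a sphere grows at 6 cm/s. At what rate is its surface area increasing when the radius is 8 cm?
384π cm²/s

S = 4πr²
dS/dt = dS/dr · dr/dt = 8πr · 6
At r = 8: dS/dt = 384π cm²/s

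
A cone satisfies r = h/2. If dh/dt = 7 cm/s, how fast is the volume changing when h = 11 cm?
847π/4 cm³/s

V = (1/3)π(h/2)²h = πh³/12
dV/dt = πh²/4 · 7
At h = 11: dV/dt = 847π/4 cm³/s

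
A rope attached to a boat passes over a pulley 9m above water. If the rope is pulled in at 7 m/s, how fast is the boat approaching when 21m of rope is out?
49√10/20 ≈ 7.748 m/s

rope² = x² + 9²
x = √(21² - 9²) = 6√10
dx/dt = (rope/x) · d(rope)/dt = (21/(6√10)) · (-7) = -49√10/20 m/s
The boat approaches at 49√10/20 ≈ 7.748 m/s.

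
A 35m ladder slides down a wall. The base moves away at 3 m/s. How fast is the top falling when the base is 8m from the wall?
8√129/129 ≈ 0.7044 m/s

x² + y² = 35²
2x·dx/dt + 2y·dy/dt = 0
dy/dt = -x/y · dx/dt = -8/(3√129) · 3 = -8√129/129 m/s
The top is descending at 8√129/129 ≈ 0.7044 m/s.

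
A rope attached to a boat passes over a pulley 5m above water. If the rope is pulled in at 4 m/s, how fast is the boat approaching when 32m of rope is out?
128√111/333 ≈ 4.05 m/s

rope² = x² + 5²
x = √(32² - 5²) = 3√111
dx/dt = (rope/x) · d(rope)/dt = (32/(3√111)) · (-4) = -128√111/333 m/s
The boat approaches at 128√111/333 ≈ 4.05 m/s.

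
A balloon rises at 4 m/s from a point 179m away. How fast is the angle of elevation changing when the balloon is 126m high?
0.014943 rad/s

tan(θ) = y/179
sec²(θ) · dθ/dt = (1/179) · dy/dt
dθ/dt = cos²(θ)/179 · 4 = 179/(179² + 126²) · 4
dθ/dt = 0.014943 rad/s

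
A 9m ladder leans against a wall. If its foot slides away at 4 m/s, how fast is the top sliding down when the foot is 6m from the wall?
8√5/5 ≈ 3.578 m/s

x² + y² = 9²
2x·dx/dt + 2y·dy/dt = 0
dy/dt = -x/y · dx/dt = -6/(3√5) · 4 = -8√5/5 m/s
The top is descending at 8√5/5 ≈ 3.578 m/s.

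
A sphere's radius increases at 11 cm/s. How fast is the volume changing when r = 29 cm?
37004π cm³/s

V = (4/3)πr³
dV/dt = dV/dr · dr/dt = 4πr² · 11
At r = 29: dV/dt = 37004π cm³/s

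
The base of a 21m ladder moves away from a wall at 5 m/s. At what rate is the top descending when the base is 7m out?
5√2/4 ≈ 1.768 m/s

x² + y² = 21²
2x·dx/dt + 2y·dy/dt = 0
dy/dt = -x/y · dx/dt = -7/(14√2) · 5 = -5√2/4 m/s
The top is descending at 5√2/4 ≈ 1.768 m/s.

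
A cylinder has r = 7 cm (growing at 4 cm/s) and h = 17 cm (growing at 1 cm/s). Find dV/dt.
1001π cm³/s

V = πr²h
dV/dt = 2πrh·dr/dt + πr²·dh/dt
= 2π(7)(17)(4) + π(7)²(1)
= 1001π cm³/s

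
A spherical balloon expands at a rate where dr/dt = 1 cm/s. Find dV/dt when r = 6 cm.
144π cm³/s

V = (4/3)πr³
dV/dt = dV/dr · dr/dt = 4πr² · 1
At r = 6: dV/dt = 144π cm³/s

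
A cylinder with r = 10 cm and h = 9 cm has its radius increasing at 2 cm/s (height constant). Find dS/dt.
116π cm²/s

S = 2πrh + 2πr² (lateral + bases)
dS/dt = (2πh + 4πr)·dr/dt = (2π·9 + 4π·10)·2
= 116π cm²/s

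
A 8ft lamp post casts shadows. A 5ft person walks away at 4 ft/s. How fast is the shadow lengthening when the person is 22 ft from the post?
20/3 ft/s

By similar triangles: 8/(x+s) = 5/s
Solving: s = 5x/3
ds/dt = 5/3 · dx/dt = 5/3 · 4 = 20/3 ft/s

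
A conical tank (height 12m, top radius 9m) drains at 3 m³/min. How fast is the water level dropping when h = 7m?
16/(147π) ≈ 0.03465 m/min

r/h = 9/12, so r = (3/4)h
V = (1/3)πr²h = (1/3)π((3/4)h)²h = (3/16)πh³
dV/dh = (9/16)πh²
dh/dt = (dV/dt)/(dV/dh) = -3/((9/16)π·7²) = -16/(147π) m/min
The level is dropping at 16/(147π) ≈ 0.03465 m/min.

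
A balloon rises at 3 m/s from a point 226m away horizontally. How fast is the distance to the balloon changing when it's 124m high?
186√16613/16613 ≈ 1.443 m/s

z² = 226² + y²
z = √(226² + 124²) = 2√16613
dz/dt = y/z · dy/dt = 124/(2√16613) · 3 = 186√16613/16613 ≈ 1.443 m/s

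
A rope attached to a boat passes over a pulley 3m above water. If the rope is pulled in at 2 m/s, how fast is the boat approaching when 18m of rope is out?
12√35/35 ≈ 2.028 m/s

rope² = x² + 3²
x = √(18² - 3²) = 3√35
dx/dt = (rope/x) · d(rope)/dt = (18/(3√35)) · (-2) = -12√35/35 m/s
The boat approaches at 12√35/35 ≈ 2.028 m/s.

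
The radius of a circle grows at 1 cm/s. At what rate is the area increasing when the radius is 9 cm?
18π cm²/s

A = πr²
dA/dt = 2πr · dr/dt = 2π(9)(1) = 18π cm²/s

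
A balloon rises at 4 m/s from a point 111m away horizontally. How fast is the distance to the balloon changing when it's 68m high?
272√16945/16945 ≈ 2.09 m/s

z² = 111² + y²
z = √(111² + 68²) = √16945
dz/dt = y/z · dy/dt = 68/√16945 · 4 = 272√16945/16945 ≈ 2.09 m/s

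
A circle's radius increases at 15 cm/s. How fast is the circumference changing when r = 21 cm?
30π cm/s

C = 2πr
dC/dt = 2π · dr/dt = 2π · 15 = 30π cm/s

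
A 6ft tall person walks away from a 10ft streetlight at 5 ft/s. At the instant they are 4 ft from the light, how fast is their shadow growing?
15/2 ft/s

By similar triangles: 10/(x+s) = 6/s
Solving: s = 6x/4
ds/dt = 6/4 · dx/dt = 3/2 · 5 = 15/2 ft/s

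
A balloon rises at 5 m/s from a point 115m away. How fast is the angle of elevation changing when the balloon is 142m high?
0.017221 rad/s

tan(θ) = y/115
sec²(θ) · dθ/dt = (1/115) · dy/dt
dθ/dt = cos²(θ)/115 · 5 = 115/(115² + 142²) · 5
dθ/dt = 0.017221 rad/s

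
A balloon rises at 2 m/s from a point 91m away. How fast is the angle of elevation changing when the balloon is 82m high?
0.012129 rad/s

tan(θ) = y/91
sec²(θ) · dθ/dt = (1/91) · dy/dt
dθ/dt = cos²(θ)/91 · 2 = 91/(91² + 82²) · 2
dθ/dt = 0.012129 rad/s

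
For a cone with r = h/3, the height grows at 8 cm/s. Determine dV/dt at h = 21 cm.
392π cm³/s

V = (1/3)π(h/3)²h = πh³/27
dV/dt = πh²/9 · 8
At h = 21: dV/dt = 392π cm³/s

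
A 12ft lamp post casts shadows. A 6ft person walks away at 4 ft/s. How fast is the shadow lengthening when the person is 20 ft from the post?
4 ft/s

By similar triangles: 12/(x+s) = 6/s
Solving: s = 6x/6
ds/dt = 6/6 · dx/dt = 1 · 4 = 4 ft/s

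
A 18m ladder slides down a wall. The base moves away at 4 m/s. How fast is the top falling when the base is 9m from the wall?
4√3/3 ≈ 2.309 m/s

x² + y² = 18²
2x·dx/dt + 2y·dy/dt = 0
dy/dt = -x/y · dx/dt = -9/(9√3) · 4 = -4√3/3 m/s
The top is descending at 4√3/3 ≈ 2.309 m/s.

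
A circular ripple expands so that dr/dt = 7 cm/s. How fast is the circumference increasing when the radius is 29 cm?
14π cm/s

C = 2πr
dC/dt = 2π · dr/dt = 2π · 7 = 14π cm/s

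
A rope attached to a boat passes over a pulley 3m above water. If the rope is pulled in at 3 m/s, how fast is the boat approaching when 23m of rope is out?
69√130/260 ≈ 3.026 m/s

rope² = x² + 3²
x = √(23² - 3²) = 2√130
dx/dt = (rope/x) · d(rope)/dt = (23/(2√130)) · (-3) = -69√130/260 m/s
The boat approaches at 69√130/260 ≈ 3.026 m/s.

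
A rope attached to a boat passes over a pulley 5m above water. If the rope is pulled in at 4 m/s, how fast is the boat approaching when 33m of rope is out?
33√266/133 ≈ 4.047 m/s

rope² = x² + 5²
x = √(33² - 5²) = 2√266
dx/dt = (rope/x) · d(rope)/dt = (33/(2√266)) · (-4) = -33√266/133 m/s
The boat approaches at 33√266/133 ≈ 4.047 m/s.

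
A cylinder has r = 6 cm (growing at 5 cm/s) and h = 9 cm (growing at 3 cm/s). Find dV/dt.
648π cm³/s

V = πr²h
dV/dt = 2πrh·dr/dt + πr²·dh/dt
= 2π(6)(9)(5) + π(6)²(3)
= 648π cm³/s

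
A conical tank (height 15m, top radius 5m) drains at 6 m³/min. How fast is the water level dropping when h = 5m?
54/(25π) ≈ 0.6875 m/min

r/h = 5/15, so r = (1/3)h
V = (1/3)πr²h = (1/3)π((1/3)h)²h = (1/27)πh³
dV/dh = (1/9)πh²
dh/dt = (dV/dt)/(dV/dh) = -6/((1/9)π·5²) = -54/(25π) m/min
The level is dropping at 54/(25π) ≈ 0.6875 m/min.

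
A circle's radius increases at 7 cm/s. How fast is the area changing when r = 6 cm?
84π cm²/s

A = πr²
dA/dt = 2πr · dr/dt = 2π(6)(7) = 84π cm²/s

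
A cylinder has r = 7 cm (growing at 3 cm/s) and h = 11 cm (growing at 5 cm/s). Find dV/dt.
707π cm³/s

V = πr²h
dV/dt = 2πrh·dr/dt + πr²·dh/dt
= 2π(7)(11)(3) + π(7)²(5)
= 707π cm³/s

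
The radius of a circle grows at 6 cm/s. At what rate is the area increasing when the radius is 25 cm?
300π cm²/s

A = πr²
dA/dt = 2πr · dr/dt = 2π(25)(6) = 300π cm²/s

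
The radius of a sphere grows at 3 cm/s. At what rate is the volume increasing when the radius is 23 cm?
6348π cm³/s

V = (4/3)πr³
dV/dt = dV/dr · dr/dt = 4πr² · 3
At r = 23: dV/dt = 6348π cm³/s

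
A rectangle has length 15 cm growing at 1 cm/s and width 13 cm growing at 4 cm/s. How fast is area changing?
73 cm²/s

A = lw
dA/dt = w·dl/dt + l·dw/dt = 13·1 + 15·4 = 73 cm²/s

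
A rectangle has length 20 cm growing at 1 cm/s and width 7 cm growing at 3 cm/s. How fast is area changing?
67 cm²/s

A = lw
dA/dt = w·dl/dt + l·dw/dt = 7·1 + 20·3 = 67 cm²/s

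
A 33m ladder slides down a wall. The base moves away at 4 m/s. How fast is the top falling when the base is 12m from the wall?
16√105/105 ≈ 1.561 m/s

x² + y² = 33²
2x·dx/dt + 2y·dy/dt = 0
dy/dt = -x/y · dx/dt = -12/(3√105) · 4 = -16√105/105 m/s
The top is descending at 16√105/105 ≈ 1.561 m/s.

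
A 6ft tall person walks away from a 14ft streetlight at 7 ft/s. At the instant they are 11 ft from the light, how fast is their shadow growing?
21/4 ft/s

By similar triangles: 14/(x+s) = 6/s
Solving: s = 6x/8
ds/dt = 6/8 · dx/dt = 3/4 · 7 = 21/4 ft/s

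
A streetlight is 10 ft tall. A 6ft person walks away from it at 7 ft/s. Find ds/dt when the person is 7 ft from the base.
21/2 ft/s

By similar triangles: 10/(x+s) = 6/s
Solving: s = 6x/4
ds/dt = 6/4 · dx/dt = 3/2 · 7 = 21/2 ft/s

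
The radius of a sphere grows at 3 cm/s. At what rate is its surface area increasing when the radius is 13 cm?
312π cm²/s

S = 4πr²
dS/dt = dS/dr · dr/dt = 8πr · 3
At r = 13: dS/dt = 312π cm²/s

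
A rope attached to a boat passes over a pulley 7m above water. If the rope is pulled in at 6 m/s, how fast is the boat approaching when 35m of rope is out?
5√6/2 ≈ 6.124 m/s

rope² = x² + 7²
x = √(35² - 7²) = 14√6
dx/dt = (rope/x) · d(rope)/dt = (35/(14√6)) · (-6) = -5√6/2 m/s
The boat approaches at 5√6/2 ≈ 6.124 m/s.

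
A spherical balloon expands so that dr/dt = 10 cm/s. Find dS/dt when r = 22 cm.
1760π cm²/s

S = 4πr²
dS/dt = dS/dr · dr/dt = 8πr · 10
At r = 22: dS/dt = 1760π cm²/s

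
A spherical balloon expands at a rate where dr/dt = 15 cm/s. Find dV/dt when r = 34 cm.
69360π cm³/s

V = (4/3)πr³
dV/dt = dV/dr · dr/dt = 4πr² · 15
At r = 34: dV/dt = 69360π cm³/s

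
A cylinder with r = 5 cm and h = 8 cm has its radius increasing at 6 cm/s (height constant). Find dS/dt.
216π cm²/s

S = 2πrh + 2πr² (lateral + bases)
dS/dt = (2πh + 4πr)·dr/dt = (2π·8 + 4π·5)·6
= 216π cm²/s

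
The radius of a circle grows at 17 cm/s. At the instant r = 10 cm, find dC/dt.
34π cm/s

C = 2πr
dC/dt = 2π · dr/dt = 2π · 17 = 34π cm/s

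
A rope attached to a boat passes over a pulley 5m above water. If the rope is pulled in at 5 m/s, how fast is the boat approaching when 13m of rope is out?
65/12 ≈ 5.417 m/s

rope² = x² + 5²
x = √(13² - 5²) = 12
dx/dt = (rope/x) · d(rope)/dt = (13/12) · (-5) = -65/12 m/s
The boat approaches at 65/12 ≈ 5.417 m/s.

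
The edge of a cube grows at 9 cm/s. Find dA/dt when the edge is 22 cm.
2376 cm²/s

A = 6s²
dA/dt = 12s · ds/dt = 12·22·9 = 2376 cm²/s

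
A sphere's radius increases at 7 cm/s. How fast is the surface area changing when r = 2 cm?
112π cm²/s

S = 4πr²
dS/dt = dS/dr · dr/dt = 8πr · 7
At r = 2: dS/dt = 112π cm²/s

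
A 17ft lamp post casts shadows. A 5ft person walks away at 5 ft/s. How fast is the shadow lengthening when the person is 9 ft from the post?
25/12 ft/s

By similar triangles: 17/(x+s) = 5/s
Solving: s = 5x/12
ds/dt = 5/12 · dx/dt = 5/12 · 5 = 25/12 ft/s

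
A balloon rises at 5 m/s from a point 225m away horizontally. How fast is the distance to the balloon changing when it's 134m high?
670√68581/68581 ≈ 2.558 m/s

z² = 225² + y²
z = √(225² + 134²) = √68581
dz/dt = y/z · dy/dt = 134/√68581 · 5 = 670√68581/68581 ≈ 2.558 m/s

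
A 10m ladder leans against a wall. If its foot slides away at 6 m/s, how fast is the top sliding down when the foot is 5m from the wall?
2√3 ≈ 3.464 m/s

x² + y² = 10²
2x·dx/dt + 2y·dy/dt = 0
dy/dt = -x/y · dx/dt = -5/(5√3) · 6 = -2√3 m/s
The top is descending at 2√3 ≈ 3.464 m/s.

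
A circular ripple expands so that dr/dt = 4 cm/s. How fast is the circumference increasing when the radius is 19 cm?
8π cm/s

C = 2πr
dC/dt = 2π · dr/dt = 2π · 4 = 8π cm/s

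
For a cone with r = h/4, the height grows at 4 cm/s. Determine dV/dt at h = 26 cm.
169π cm³/s

V = (1/3)π(h/4)²h = πh³/48
dV/dt = πh²/16 · 4
At h = 26: dV/dt = 169π cm³/s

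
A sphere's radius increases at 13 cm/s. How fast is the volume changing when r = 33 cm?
56628π cm³/s

V = (4/3)πr³
dV/dt = dV/dr · dr/dt = 4πr² · 13
At r = 33: dV/dt = 56628π cm³/s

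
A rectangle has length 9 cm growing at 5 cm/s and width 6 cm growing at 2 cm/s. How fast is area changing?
48 cm²/s

A = lw
dA/dt = w·dl/dt + l·dw/dt = 6·5 + 9·2 = 48 cm²/s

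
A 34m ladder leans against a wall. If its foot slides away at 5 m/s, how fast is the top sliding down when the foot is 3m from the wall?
15√1147/1147 ≈ 0.4429 m/s

x² + y² = 34²
2x·dx/dt + 2y·dy/dt = 0
dy/dt = -x/y · dx/dt = -3/√1147 · 5 = -15√1147/1147 m/s
The top is descending at 15√1147/1147 ≈ 0.4429 m/s.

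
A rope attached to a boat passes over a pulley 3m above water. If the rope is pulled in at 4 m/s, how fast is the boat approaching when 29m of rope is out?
29√13/26 ≈ 4.022 m/s

rope² = x² + 3²
x = √(29² - 3²) = 8√13
dx/dt = (rope/x) · d(rope)/dt = (29/(8√13)) · (-4) = -29√13/26 m/s
The boat approaches at 29√13/26 ≈ 4.022 m/s.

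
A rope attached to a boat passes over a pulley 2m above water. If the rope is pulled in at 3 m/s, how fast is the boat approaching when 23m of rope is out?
23√21/35 ≈ 3.011 m/s

rope² = x² + 2²
x = √(23² - 2²) = 5√21
dx/dt = (rope/x) · d(rope)/dt = (23/(5√21)) · (-3) = -23√21/35 m/s
The boat approaches at 23√21/35 ≈ 3.011 m/s.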